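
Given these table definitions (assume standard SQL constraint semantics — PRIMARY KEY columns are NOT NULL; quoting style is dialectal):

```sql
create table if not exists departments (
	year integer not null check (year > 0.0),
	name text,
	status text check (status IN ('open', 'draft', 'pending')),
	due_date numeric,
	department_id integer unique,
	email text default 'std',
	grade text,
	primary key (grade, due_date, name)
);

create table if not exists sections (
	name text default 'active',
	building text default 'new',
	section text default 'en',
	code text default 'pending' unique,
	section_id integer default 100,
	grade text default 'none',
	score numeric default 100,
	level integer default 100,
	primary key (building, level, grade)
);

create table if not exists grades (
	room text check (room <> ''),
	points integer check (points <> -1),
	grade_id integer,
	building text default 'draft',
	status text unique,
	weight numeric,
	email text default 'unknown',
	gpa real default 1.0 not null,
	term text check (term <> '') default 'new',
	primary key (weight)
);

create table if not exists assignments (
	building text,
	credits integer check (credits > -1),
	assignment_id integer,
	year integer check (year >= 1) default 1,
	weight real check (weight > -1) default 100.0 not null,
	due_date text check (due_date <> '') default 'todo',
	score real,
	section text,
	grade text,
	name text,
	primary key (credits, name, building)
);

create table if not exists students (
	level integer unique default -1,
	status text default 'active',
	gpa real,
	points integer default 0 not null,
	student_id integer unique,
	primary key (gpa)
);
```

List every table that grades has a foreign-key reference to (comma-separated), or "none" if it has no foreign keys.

No column in grades has a REFERENCES clause.

none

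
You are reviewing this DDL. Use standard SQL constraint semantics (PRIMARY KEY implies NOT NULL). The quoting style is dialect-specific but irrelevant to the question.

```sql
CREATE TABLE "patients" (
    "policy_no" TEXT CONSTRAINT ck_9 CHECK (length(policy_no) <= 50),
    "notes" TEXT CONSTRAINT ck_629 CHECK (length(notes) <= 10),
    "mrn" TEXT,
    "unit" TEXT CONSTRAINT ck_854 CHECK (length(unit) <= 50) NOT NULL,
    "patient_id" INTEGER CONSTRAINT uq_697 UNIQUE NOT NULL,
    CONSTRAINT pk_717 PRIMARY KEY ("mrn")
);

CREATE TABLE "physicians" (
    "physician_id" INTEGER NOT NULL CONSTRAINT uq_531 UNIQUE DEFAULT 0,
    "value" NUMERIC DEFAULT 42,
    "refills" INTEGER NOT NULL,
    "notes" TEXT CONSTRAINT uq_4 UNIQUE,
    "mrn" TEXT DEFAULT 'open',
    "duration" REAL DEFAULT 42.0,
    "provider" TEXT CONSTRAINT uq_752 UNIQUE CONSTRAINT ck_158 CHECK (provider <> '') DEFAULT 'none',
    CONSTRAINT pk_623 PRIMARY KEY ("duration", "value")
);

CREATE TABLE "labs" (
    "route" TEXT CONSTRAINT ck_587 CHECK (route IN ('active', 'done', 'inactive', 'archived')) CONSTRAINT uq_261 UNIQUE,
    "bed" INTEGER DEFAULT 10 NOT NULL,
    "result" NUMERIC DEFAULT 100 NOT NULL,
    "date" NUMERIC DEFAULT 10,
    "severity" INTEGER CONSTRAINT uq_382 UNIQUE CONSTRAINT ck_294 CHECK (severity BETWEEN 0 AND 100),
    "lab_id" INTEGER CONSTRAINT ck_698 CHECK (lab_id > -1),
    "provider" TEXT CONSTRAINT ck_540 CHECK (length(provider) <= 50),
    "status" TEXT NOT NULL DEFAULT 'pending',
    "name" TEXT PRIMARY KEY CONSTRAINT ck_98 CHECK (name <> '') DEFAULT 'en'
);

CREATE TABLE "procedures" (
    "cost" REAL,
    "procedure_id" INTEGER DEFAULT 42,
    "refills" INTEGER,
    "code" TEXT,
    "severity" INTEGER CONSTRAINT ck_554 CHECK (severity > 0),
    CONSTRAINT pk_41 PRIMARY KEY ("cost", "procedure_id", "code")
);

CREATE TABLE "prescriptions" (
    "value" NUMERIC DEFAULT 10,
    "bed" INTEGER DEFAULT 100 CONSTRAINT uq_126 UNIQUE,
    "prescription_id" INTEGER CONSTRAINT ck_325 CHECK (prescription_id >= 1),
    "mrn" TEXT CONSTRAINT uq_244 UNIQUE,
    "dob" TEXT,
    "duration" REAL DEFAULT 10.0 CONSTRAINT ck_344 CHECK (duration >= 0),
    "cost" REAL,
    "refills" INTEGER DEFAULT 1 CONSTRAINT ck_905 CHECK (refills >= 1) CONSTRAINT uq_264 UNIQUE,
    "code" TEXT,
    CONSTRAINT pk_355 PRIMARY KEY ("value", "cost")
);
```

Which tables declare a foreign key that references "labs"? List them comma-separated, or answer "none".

No REFERENCES clause anywhere in the schema names labs.

none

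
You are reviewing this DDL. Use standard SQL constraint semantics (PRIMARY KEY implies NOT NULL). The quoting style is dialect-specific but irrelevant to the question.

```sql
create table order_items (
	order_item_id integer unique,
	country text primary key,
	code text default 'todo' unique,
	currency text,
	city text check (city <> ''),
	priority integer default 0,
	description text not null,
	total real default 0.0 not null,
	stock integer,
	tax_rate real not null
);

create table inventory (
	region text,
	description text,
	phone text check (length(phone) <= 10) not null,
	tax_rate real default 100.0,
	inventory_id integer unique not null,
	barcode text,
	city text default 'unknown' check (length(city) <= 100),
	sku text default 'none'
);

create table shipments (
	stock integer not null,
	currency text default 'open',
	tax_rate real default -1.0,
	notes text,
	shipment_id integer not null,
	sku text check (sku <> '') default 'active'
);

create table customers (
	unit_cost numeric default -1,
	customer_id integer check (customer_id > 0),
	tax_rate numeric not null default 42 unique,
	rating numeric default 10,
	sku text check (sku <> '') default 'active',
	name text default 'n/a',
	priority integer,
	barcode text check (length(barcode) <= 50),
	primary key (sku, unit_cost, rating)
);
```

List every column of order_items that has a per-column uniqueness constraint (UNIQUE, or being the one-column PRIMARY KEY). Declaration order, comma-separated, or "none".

- order_item_id: declared UNIQUE → unique.
- country: single-column PRIMARY KEY → unique.
- code: declared UNIQUE → unique.
- currency: no UNIQUE or single-column PK constraint.
- city: no UNIQUE or single-column PK constraint.
- priority: no UNIQUE or single-column PK constraint.
- description: no UNIQUE or single-column PK constraint.
- total: no UNIQUE or single-column PK constraint.
- stock: no UNIQUE or single-column PK constraint.
- tax_rate: no UNIQUE or single-column PK constraint.

order_item_id, country, code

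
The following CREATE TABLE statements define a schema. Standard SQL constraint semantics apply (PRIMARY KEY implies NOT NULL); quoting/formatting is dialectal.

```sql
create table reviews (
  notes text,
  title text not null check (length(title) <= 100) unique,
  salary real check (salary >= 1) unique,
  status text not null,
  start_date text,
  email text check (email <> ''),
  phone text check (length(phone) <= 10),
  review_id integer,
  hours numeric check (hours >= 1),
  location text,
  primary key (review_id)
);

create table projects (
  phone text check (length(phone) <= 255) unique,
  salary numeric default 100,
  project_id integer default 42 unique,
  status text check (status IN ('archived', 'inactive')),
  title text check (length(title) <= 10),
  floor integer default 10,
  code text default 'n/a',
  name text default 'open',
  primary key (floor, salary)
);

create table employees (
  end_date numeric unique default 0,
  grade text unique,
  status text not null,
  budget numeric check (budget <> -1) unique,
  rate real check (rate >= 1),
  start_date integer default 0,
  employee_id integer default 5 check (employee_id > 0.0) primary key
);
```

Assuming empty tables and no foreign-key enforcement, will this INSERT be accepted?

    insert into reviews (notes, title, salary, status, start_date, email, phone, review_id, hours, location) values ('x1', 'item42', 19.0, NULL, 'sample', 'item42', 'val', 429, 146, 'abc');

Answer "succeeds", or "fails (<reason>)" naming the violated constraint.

fails (NOT NULL on status)

status is explicitly set to NULL, but status is declared NOT NULL.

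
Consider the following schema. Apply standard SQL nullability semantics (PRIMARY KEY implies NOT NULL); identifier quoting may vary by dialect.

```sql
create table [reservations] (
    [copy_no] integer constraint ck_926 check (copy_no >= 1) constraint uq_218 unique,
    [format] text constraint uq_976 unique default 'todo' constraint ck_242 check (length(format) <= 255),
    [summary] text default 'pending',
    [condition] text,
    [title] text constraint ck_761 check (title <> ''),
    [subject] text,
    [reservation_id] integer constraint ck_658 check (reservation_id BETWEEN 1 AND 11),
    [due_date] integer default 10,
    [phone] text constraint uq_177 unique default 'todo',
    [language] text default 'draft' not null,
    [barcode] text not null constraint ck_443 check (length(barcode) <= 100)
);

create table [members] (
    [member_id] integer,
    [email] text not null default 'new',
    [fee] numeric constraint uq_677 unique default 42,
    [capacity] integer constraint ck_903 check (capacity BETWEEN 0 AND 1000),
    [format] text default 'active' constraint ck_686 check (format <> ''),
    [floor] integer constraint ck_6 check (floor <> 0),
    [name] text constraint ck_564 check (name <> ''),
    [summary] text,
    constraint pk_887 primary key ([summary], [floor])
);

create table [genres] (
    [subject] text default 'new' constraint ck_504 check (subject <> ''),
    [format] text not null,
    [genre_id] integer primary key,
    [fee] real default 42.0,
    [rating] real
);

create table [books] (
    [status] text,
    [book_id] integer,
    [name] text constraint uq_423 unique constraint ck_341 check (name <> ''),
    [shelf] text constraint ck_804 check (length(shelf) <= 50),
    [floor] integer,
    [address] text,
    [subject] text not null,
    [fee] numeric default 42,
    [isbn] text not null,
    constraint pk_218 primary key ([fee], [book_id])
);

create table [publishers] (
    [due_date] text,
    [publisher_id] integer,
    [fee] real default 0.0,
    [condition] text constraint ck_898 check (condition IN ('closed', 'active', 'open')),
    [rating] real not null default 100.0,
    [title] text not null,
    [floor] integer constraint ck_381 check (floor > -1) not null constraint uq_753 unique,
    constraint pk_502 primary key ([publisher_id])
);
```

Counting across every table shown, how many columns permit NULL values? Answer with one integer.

25

reservations: 9 nullable (copy_no, format, summary, condition, title, subject, reservation_id, due_date, phone — PK none and explicit NOT NULL columns excluded).
members: 5 nullable (member_id, fee, capacity, format, name — PK (summary, floor) and explicit NOT NULL columns excluded).
genres: 3 nullable (subject, fee, rating — PK (genre_id) and explicit NOT NULL columns excluded).
books: 5 nullable (status, name, shelf, floor, address — PK (fee, book_id) and explicit NOT NULL columns excluded).
publishers: 3 nullable (due_date, fee, condition — PK (publisher_id) and explicit NOT NULL columns excluded).
Total: 9 + 5 + 3 + 5 + 3 = 25.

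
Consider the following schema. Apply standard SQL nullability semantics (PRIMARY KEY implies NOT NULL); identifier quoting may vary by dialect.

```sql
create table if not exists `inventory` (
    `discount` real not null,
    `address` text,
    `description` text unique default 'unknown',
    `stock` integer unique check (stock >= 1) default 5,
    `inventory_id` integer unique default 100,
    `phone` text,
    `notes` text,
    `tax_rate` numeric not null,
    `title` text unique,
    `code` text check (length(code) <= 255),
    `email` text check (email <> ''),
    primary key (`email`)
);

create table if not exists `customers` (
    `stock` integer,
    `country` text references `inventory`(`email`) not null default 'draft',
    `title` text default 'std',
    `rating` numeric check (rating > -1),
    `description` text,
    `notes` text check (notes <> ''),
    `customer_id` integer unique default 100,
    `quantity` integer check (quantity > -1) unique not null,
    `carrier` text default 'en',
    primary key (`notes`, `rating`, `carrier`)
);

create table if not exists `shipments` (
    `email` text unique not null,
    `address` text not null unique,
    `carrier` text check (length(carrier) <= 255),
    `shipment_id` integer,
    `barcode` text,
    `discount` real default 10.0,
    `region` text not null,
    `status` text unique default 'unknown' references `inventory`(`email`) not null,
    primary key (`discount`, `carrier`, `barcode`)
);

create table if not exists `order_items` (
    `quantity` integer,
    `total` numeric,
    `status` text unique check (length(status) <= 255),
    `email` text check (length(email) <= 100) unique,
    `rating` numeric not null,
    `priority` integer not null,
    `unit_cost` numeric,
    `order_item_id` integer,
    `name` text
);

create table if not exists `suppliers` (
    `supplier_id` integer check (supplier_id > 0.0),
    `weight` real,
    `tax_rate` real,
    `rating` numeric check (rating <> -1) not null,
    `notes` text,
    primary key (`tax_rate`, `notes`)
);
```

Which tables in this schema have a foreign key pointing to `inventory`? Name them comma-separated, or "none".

- customers.country references inventory(email).
- shipments.status references inventory(email).

customers, shipments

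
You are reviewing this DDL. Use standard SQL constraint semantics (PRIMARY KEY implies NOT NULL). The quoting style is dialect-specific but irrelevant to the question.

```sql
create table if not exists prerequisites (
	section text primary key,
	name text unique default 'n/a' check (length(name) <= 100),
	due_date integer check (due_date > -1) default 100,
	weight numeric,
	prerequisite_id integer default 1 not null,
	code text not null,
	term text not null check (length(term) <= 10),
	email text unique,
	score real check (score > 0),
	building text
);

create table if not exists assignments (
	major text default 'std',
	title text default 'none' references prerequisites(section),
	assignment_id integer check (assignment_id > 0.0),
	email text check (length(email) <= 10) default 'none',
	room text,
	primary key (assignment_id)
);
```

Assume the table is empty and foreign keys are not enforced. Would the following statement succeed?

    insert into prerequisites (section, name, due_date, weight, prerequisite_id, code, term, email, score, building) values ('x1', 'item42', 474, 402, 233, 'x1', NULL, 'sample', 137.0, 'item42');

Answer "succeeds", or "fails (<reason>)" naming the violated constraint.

term is explicitly set to NULL, but term is declared NOT NULL.

fails (NOT NULL on term)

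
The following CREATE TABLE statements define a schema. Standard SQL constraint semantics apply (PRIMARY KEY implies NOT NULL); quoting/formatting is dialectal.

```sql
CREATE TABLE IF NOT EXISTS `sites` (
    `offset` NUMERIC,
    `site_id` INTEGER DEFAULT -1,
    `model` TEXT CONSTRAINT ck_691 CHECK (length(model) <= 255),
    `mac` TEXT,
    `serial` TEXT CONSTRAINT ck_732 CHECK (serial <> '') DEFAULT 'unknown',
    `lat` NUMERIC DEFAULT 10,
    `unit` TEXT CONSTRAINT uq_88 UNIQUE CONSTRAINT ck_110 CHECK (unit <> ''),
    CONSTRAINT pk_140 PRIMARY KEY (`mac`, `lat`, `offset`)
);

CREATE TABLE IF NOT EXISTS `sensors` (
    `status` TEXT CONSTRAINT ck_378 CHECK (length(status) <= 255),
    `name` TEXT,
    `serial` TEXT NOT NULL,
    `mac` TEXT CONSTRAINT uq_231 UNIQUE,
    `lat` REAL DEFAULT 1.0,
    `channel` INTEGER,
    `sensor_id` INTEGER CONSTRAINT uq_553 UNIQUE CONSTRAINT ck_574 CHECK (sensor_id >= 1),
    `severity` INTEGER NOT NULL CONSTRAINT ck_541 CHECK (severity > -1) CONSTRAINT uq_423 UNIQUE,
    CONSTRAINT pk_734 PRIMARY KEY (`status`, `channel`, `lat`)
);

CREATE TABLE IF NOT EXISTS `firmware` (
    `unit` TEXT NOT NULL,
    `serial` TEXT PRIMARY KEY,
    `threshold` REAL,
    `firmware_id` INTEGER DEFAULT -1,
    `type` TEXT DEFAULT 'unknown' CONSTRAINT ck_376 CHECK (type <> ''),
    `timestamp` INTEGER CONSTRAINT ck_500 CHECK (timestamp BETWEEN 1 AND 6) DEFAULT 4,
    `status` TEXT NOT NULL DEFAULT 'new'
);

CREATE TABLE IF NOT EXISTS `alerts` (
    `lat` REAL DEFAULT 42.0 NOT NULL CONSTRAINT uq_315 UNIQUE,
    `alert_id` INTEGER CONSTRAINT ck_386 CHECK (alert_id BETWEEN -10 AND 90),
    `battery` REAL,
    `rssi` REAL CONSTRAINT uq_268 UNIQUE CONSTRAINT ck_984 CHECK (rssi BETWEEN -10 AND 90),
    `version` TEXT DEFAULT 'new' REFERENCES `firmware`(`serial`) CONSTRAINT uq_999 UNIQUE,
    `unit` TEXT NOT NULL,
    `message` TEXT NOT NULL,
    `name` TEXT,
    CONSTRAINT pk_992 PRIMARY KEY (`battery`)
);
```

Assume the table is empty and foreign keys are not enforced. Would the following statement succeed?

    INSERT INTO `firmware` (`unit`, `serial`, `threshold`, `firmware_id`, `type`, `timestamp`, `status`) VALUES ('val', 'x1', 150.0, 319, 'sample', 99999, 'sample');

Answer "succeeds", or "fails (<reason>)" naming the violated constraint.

The value 99999 for timestamp violates CHECK (timestamp BETWEEN 1 AND 6).

fails (CHECK on timestamp)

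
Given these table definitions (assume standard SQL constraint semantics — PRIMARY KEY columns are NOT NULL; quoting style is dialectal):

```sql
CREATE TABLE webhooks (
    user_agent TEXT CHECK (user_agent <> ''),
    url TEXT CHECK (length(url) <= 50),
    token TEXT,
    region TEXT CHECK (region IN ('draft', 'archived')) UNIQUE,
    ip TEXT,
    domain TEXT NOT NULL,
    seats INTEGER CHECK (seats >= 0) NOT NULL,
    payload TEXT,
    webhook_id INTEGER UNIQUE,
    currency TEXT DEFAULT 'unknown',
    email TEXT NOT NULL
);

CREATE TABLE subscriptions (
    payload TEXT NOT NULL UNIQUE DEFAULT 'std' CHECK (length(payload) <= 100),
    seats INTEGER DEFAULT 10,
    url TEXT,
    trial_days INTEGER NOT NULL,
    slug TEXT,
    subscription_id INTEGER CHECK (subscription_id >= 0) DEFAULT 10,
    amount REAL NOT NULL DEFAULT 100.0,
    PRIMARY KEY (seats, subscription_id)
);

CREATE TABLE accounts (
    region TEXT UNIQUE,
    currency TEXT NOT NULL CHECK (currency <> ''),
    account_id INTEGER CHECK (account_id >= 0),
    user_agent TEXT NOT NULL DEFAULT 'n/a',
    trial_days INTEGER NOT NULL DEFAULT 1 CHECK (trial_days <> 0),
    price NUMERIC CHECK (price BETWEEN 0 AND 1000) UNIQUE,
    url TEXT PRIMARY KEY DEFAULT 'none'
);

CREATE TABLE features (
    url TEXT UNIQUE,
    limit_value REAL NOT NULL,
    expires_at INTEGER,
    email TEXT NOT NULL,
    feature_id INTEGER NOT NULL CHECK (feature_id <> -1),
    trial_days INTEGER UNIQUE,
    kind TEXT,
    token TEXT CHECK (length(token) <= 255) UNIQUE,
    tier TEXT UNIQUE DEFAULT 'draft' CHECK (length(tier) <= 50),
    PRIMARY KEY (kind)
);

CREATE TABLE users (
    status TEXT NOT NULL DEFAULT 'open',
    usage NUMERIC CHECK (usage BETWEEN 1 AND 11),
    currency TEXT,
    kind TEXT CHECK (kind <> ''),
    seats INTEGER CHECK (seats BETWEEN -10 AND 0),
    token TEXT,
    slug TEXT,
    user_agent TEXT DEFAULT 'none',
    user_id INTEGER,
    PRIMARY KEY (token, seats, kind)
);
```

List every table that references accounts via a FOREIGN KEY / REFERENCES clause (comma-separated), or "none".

none

No REFERENCES clause anywhere in the schema names accounts.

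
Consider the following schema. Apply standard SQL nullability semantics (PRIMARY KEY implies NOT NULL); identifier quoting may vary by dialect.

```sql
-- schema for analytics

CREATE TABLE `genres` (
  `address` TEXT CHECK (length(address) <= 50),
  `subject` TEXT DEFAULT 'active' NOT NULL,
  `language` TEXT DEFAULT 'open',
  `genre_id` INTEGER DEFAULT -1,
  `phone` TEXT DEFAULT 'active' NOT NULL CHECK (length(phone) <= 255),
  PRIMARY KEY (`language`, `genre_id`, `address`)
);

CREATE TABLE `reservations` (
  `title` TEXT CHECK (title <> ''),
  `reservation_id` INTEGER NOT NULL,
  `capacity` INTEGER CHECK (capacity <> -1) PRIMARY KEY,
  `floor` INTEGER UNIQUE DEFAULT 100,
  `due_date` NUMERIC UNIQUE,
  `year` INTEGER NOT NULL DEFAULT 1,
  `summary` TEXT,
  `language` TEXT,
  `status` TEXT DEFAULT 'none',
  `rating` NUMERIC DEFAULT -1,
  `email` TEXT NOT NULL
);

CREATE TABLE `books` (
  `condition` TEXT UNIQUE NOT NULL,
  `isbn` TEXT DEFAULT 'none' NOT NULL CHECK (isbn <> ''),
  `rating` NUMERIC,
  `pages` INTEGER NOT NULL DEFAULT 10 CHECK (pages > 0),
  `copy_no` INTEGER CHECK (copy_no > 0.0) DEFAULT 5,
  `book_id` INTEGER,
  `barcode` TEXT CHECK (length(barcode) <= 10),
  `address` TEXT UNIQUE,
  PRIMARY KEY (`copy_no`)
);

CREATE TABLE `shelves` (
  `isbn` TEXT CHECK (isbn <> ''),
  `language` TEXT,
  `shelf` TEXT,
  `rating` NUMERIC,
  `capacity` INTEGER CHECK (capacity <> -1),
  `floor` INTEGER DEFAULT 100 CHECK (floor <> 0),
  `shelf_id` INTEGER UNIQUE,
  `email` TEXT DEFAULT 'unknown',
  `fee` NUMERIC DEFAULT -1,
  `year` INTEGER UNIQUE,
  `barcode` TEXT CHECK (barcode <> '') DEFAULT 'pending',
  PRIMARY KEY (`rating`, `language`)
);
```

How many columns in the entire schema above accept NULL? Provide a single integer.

20

genres: 0 nullable (none — PK (language, genre_id, address) and explicit NOT NULL columns excluded).
reservations: 7 nullable (title, floor, due_date, summary, language, status, rating — PK (capacity) and explicit NOT NULL columns excluded).
books: 4 nullable (rating, book_id, barcode, address — PK (copy_no) and explicit NOT NULL columns excluded).
shelves: 9 nullable (isbn, shelf, capacity, floor, shelf_id, email, fee, year, barcode — PK (rating, language) and explicit NOT NULL columns excluded).
Total: 0 + 7 + 4 + 9 = 20.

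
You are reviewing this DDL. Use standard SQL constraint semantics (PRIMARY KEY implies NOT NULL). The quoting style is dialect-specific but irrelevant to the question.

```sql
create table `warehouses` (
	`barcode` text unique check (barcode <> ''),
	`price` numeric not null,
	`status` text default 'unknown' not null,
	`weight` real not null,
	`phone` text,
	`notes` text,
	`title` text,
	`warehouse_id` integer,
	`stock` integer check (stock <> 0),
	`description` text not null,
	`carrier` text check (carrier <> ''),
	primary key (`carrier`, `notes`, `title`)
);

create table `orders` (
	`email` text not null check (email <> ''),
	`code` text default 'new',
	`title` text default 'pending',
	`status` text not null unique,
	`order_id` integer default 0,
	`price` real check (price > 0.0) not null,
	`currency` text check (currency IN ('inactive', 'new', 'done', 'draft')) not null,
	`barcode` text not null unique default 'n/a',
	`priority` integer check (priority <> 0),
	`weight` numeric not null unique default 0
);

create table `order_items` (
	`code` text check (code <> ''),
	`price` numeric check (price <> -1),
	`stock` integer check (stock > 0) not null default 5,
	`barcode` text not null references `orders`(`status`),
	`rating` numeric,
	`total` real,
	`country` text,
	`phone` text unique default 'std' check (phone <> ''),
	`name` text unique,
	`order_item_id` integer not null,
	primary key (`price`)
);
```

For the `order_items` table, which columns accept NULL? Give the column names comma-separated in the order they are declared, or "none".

- code: CHECK does not forbid NULL (a CHECK constraint passes when its expression is NULL) → nullable.
- price: part of the PRIMARY KEY, which implies NOT NULL → not nullable.
- stock: declared NOT NULL → not nullable.
- barcode: declared NOT NULL → not nullable.
- rating: no NOT NULL constraint applies → nullable.
- total: no NOT NULL constraint applies → nullable.
- country: no NOT NULL constraint applies → nullable.
- phone: CHECK does not forbid NULL (a CHECK constraint passes when its expression is NULL) → nullable.
- name: UNIQUE does not imply NOT NULL → nullable.
- order_item_id: declared NOT NULL → not nullable.

code, rating, total, country, phone, name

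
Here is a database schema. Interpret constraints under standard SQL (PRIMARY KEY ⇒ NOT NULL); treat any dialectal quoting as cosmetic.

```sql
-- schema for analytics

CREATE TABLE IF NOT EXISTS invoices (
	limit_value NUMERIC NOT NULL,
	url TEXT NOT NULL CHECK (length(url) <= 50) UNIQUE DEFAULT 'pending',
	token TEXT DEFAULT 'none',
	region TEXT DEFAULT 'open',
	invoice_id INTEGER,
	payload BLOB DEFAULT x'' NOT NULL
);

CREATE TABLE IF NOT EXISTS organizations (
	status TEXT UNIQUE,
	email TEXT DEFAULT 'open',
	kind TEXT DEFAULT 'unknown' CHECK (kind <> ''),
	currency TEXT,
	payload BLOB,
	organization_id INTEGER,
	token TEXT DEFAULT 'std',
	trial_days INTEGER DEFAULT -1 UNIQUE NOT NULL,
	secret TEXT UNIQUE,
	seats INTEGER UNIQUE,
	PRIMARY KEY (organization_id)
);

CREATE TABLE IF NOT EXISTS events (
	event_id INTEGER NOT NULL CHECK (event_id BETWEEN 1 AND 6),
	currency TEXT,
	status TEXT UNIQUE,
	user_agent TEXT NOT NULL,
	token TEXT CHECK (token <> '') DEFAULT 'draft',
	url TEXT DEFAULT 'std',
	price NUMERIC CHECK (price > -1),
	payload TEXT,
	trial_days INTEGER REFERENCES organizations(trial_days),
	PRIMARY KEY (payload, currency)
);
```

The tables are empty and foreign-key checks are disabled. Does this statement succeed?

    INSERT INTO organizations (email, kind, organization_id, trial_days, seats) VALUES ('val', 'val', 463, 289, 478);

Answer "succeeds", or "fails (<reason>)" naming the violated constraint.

succeeds

NOT NULL columns: organization_id is supplied; trial_days is supplied.
CHECK constraints: 'val' satisfies (kind <> '').
No constraint is violated.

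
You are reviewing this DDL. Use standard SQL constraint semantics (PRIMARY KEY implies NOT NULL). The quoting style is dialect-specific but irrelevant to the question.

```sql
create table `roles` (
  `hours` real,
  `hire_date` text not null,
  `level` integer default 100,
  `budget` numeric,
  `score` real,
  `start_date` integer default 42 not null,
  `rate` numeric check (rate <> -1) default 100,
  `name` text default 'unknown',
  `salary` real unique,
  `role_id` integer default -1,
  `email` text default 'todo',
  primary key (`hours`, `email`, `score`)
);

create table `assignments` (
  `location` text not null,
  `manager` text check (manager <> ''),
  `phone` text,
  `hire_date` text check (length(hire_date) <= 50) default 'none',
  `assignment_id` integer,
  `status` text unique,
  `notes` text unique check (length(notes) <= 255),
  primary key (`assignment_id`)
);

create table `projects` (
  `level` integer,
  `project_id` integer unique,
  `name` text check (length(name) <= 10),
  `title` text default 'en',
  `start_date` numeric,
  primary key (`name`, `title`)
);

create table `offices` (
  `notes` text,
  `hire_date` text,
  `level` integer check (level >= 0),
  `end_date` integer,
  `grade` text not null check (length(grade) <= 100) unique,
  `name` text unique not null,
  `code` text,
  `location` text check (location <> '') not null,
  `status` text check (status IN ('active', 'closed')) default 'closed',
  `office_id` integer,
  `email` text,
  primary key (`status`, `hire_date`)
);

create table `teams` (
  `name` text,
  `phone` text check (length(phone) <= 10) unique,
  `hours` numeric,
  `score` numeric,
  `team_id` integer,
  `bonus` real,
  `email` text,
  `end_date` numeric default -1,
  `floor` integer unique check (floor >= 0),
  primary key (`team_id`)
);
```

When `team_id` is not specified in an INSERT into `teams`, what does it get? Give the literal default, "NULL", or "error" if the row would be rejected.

error

team_id has no DEFAULT clause.
Omitting it would insert NULL, but it is part of the PRIMARY KEY, so the INSERT fails.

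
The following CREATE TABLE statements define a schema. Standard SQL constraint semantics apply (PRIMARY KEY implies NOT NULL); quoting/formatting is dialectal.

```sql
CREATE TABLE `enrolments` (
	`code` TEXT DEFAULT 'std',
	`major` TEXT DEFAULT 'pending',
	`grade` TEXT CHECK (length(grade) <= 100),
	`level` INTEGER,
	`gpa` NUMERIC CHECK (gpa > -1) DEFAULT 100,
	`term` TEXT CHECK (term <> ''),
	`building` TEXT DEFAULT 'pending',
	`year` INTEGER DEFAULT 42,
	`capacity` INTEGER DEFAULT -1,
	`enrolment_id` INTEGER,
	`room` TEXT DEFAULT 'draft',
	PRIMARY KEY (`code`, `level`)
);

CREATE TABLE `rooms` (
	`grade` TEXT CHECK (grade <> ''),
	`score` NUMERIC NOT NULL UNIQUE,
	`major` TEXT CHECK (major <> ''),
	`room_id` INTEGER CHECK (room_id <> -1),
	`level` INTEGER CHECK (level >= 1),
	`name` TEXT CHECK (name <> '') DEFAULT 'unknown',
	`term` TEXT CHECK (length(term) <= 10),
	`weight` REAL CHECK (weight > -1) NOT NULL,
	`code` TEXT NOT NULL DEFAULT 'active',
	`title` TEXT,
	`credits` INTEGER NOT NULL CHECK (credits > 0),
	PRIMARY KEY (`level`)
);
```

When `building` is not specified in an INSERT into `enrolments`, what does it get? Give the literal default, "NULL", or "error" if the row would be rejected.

building has an explicit DEFAULT 'pending'.
When the column is omitted from an INSERT, that default is used.

'pending'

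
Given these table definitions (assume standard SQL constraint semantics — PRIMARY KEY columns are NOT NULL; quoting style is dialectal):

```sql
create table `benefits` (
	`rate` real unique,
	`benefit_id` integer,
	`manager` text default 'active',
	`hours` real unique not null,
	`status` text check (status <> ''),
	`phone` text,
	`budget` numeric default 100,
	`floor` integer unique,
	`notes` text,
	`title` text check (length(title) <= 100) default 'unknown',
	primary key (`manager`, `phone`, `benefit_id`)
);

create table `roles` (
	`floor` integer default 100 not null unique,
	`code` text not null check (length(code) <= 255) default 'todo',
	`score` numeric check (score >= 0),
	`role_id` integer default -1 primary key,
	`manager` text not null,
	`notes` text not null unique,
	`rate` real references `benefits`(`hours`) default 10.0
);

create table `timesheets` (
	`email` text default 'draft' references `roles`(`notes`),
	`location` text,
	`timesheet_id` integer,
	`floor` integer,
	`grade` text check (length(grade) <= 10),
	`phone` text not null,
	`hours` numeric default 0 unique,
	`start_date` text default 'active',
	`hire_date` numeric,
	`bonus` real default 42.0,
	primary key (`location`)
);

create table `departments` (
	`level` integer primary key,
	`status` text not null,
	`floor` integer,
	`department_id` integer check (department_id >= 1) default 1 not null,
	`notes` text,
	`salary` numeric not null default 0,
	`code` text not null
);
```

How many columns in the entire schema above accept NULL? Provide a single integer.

benefits: 6 nullable (rate, status, budget, floor, notes, title — PK (manager, phone, benefit_id) and explicit NOT NULL columns excluded).
roles: 2 nullable (score, rate — PK (role_id) and explicit NOT NULL columns excluded).
timesheets: 8 nullable (email, timesheet_id, floor, grade, hours, start_date, hire_date, bonus — PK (location) and explicit NOT NULL columns excluded).
departments: 2 nullable (floor, notes — PK (level) and explicit NOT NULL columns excluded).
Total: 6 + 2 + 8 + 2 = 18.

18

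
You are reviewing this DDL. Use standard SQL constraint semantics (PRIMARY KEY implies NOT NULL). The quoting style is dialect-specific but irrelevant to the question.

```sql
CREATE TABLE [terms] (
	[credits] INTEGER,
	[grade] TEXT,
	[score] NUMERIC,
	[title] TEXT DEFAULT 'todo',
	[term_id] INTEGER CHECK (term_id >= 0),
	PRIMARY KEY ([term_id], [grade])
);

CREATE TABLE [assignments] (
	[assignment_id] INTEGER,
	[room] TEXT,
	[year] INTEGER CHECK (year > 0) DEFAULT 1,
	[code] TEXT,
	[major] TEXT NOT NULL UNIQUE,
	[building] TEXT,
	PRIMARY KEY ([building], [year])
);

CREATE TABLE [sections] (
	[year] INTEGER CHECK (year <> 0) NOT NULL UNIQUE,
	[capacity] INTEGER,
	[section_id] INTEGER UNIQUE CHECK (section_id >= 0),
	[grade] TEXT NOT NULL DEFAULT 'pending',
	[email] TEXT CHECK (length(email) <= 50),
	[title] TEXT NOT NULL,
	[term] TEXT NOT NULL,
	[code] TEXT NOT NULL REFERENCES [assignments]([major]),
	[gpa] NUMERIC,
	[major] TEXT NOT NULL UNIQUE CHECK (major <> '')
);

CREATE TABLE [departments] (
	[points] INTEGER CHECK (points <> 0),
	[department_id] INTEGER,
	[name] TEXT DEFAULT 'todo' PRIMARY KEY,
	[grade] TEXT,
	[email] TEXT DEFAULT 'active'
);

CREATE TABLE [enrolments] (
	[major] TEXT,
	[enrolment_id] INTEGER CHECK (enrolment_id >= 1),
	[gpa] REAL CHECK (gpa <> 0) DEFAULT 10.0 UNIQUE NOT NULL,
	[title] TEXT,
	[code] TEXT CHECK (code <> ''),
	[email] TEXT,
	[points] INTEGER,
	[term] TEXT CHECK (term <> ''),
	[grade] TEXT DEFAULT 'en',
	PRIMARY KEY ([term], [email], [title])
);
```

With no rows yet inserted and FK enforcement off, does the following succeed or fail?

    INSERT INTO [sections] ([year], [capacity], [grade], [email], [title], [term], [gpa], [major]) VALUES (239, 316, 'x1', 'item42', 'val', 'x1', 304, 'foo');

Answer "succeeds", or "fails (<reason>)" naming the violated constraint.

code is omitted from the column list and has no DEFAULT, so it would receive NULL.
But code is declared NOT NULL.

fails (NOT NULL on code)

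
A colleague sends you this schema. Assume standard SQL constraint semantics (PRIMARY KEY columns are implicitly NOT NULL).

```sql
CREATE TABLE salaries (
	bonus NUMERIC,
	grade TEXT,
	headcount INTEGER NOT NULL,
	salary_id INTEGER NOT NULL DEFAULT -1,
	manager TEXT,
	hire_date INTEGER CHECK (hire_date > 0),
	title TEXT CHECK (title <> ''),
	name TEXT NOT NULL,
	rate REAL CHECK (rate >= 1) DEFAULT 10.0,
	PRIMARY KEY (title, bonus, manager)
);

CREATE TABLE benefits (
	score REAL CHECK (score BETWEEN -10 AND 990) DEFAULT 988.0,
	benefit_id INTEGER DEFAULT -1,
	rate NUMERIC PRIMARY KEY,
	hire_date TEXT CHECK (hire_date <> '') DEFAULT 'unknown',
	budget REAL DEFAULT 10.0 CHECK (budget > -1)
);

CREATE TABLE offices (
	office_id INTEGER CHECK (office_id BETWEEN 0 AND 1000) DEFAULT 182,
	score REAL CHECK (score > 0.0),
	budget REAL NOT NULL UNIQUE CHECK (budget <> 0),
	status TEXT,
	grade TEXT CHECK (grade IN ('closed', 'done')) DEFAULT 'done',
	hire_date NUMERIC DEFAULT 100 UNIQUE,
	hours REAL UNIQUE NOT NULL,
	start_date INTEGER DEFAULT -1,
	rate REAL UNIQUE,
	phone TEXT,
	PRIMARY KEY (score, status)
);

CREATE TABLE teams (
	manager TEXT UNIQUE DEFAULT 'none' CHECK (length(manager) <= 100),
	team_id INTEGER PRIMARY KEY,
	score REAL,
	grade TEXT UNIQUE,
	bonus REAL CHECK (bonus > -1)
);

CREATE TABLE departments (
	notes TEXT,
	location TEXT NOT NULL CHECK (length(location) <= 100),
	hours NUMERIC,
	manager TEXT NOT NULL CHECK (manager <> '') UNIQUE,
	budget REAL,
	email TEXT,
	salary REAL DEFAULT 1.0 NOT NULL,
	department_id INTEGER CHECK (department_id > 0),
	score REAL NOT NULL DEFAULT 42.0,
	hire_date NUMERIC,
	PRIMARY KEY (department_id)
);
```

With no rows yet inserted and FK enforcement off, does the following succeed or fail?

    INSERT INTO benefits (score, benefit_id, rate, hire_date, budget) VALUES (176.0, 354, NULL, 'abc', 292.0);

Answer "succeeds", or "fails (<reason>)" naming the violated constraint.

fails (NOT NULL on rate)

rate is explicitly set to NULL, but rate is part of the PRIMARY KEY (implied NOT NULL).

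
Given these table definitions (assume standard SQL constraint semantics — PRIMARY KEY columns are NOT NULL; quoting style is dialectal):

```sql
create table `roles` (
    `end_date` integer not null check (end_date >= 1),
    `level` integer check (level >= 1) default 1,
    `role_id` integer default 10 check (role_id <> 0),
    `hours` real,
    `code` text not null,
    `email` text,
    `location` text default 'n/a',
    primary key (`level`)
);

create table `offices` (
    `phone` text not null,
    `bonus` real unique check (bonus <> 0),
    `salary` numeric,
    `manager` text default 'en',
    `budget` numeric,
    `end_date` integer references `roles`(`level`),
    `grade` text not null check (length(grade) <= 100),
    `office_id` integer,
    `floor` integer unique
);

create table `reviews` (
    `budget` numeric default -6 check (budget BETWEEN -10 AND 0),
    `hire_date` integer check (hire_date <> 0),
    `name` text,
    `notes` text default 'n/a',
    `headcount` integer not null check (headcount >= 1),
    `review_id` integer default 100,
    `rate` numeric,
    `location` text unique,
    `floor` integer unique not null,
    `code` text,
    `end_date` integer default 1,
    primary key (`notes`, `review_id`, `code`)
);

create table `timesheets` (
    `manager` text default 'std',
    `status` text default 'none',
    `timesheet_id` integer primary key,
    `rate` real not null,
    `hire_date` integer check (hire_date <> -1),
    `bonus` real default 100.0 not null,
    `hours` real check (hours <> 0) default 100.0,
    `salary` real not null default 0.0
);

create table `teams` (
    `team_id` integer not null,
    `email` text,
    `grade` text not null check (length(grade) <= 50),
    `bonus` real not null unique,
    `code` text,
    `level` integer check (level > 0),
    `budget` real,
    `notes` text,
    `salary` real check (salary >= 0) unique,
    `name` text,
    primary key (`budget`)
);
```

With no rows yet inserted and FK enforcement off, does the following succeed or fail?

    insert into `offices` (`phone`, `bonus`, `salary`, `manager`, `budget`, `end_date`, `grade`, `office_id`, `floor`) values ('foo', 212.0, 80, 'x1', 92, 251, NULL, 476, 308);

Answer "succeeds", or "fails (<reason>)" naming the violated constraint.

grade is explicitly set to NULL, but grade is declared NOT NULL.

fails (NOT NULL on grade)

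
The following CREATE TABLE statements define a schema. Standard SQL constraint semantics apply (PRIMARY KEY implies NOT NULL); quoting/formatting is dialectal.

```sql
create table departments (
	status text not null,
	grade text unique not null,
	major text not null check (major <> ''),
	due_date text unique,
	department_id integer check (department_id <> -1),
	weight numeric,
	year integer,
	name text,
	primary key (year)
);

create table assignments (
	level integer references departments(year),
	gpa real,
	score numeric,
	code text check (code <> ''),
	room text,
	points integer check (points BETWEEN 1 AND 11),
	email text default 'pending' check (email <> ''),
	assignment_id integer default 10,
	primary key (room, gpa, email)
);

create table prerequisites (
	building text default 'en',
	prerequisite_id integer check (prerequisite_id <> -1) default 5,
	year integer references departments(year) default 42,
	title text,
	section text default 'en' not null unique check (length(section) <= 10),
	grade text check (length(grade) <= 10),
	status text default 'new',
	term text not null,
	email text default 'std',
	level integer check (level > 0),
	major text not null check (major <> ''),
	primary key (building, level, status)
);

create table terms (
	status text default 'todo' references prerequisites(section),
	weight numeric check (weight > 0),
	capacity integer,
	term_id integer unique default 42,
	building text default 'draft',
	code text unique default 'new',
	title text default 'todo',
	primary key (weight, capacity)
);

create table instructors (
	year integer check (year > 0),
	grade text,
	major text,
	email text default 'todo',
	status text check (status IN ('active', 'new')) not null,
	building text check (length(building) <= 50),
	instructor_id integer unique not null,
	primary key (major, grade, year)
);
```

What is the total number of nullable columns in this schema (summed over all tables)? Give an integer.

21

departments: 4 nullable (due_date, department_id, weight, name — PK (year) and explicit NOT NULL columns excluded).
assignments: 5 nullable (level, score, code, points, assignment_id — PK (room, gpa, email) and explicit NOT NULL columns excluded).
prerequisites: 5 nullable (prerequisite_id, year, title, grade, email — PK (building, level, status) and explicit NOT NULL columns excluded).
terms: 5 nullable (status, term_id, building, code, title — PK (weight, capacity) and explicit NOT NULL columns excluded).
instructors: 2 nullable (email, building — PK (major, grade, year) and explicit NOT NULL columns excluded).
Total: 4 + 5 + 5 + 5 + 2 = 21.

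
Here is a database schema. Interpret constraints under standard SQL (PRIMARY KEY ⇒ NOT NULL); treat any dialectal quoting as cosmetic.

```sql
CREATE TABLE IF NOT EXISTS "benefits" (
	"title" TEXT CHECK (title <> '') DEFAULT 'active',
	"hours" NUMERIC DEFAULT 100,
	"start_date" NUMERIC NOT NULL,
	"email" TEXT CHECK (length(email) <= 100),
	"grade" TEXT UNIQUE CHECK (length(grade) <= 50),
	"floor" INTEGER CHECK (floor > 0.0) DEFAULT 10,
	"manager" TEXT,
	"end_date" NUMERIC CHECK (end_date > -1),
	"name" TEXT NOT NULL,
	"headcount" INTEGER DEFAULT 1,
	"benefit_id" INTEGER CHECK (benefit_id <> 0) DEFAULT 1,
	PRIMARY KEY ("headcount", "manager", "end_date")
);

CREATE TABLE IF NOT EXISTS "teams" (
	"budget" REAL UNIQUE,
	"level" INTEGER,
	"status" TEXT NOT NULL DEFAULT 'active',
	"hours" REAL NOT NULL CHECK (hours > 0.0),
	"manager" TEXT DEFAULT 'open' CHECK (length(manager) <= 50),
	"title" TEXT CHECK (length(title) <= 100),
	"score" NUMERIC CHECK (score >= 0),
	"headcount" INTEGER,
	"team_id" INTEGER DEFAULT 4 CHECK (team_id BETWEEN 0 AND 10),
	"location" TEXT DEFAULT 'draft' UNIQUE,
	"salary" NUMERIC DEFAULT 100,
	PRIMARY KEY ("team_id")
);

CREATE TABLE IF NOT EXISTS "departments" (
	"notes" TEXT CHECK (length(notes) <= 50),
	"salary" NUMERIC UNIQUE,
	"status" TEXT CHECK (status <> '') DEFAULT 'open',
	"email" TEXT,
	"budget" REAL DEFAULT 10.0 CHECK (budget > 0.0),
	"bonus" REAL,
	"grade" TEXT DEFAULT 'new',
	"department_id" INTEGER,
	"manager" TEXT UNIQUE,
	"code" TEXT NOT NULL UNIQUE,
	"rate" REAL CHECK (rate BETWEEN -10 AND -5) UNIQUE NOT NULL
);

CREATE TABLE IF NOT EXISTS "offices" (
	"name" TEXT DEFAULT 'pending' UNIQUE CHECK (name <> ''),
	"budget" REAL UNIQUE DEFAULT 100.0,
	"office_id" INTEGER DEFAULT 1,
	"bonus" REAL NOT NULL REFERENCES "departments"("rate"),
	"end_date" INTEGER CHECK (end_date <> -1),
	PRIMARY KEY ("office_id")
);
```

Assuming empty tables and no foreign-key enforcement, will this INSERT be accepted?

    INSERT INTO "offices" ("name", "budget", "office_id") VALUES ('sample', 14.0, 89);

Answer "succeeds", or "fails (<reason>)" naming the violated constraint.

fails (NOT NULL on bonus)

bonus is omitted from the column list and has no DEFAULT, so it would receive NULL.
But bonus is declared NOT NULL.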